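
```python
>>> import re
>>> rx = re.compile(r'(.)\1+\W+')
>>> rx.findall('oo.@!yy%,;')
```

['o', 'y']

`\1` is not a pattern — it's the concrete string captured by group 1, re-applied verbatim.
Walking the string: at [0:5] match 'oo.@!', group 1 = 'o'; at [5:10] match 'yy%,;', group 1 = 'y'.
Because there's exactly one group, `findall` drops the full match and keeps group 1 from each hit.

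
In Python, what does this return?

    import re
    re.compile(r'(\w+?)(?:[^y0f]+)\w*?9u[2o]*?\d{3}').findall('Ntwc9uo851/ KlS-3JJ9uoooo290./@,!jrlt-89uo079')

['N', 'j']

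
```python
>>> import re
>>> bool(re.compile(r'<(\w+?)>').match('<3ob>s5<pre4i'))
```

`re.match` only tries the pattern at the start of the string.
The match spans [0:5] → '<3ob>'.
Captured: group 1 = '3ob'.

True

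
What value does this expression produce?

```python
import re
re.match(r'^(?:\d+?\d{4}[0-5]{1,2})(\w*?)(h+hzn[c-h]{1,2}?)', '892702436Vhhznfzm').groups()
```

('36V', 'hhznf')

The match spans [0:15] → '892702436Vhhznf'.
Captured: group 1 = '36V', group 2 = 'hhznf'.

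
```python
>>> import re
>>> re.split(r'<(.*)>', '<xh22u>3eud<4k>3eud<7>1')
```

['', 'xh22u>3eud<4k>3eud<7', '1']

Matches to split on: at [0:22] → '<xh22u>3eud<4k>3eud<7>'.
With a capturing group present, the delimiter's captured portion is kept in the result list.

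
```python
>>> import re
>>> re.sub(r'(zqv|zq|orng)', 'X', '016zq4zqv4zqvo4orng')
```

'016X4X4Xo4X'

Alternation tries branches left to right and keeps the first one that lets the overall match succeed at that position.
Matches: at [3:5] → 'zq'; at [6:9] → 'zqv'; at [10:13] → 'zqv'; at [15:19] → 'orng'.
Each match is replaced by 'X'.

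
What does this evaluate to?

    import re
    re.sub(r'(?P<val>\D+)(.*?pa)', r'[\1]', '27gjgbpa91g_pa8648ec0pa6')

'27[gjgbpa]8648[ec]6'

Pattern: one or more of a non-digit (captured as 'val'); then zero or more of any character (lazy), then the literal 'pa' (captured).
Lazy quantifiers expand one character at a time until the remainder of the pattern can match.
Matches: at [2:14] → 'gjgbpa91g_pa'; at [18:23] → 'ec0pa'.
The replacement refers to a captured group, so each match is rewritten using its own captured text.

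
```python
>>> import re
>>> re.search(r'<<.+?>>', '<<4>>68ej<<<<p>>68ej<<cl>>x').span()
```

(0, 5)

Lazy quantifiers expand one character at a time until the remainder of the pattern can match.
`re.search` scans for the first position where the pattern succeeds.
The match spans [0:5] → '<<4>>'.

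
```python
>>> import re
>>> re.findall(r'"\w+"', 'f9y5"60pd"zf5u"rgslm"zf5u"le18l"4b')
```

['"60pd"', '"rgslm"', '"le18l"']

Walking the string: at [4:10] → '"60pd"'; at [14:21] → '"rgslm"'; at [25:32] → '"le18l"'.
With no groups in the pattern, `findall` gives back each whole match — 3 here.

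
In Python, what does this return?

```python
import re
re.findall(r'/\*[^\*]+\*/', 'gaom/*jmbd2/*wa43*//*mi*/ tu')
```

Scanning left to right: at [11:19] → '/*wa43*/'; at [19:25] → '/*mi*/'.
Since nothing is captured, `findall` lists the 2 matched substrings directly.

['/*wa43*/', '/*mi*/']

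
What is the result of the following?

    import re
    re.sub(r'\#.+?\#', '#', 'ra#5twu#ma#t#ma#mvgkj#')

Matches: at [2:8] → '#5twu#'; at [10:13] → '#t#'; at [15:22] → '#mvgkj#'.
`sub` substitutes '#' at each match site.

'ra#ma#ma#'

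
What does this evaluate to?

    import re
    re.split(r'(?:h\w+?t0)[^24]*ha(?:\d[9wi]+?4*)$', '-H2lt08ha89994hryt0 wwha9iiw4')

The pattern matches the literal 'h', then one or more of a word character (lazy), then the literal 't0' (non-capturing group); then zero or more of any character except [24], then the literal 'ha'; then a digit, then one or more of one of [9wi] (lazy), then zero or more of the literal '4' (non-capturing group); then anchored at the end.
Matches to split on: at [7:29] → 'ha89994hryt0 wwha9iiw4'.
The string is cut at each match, leaving 2 pieces.

['-H2lt08', '']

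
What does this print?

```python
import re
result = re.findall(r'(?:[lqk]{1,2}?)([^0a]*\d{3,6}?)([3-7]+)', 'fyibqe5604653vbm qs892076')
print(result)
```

The pattern matches 1 to 2 of one of [lqk] (lazy) (non-capturing group); then zero or more of any character except [0a], then 3 to 6 of a digit (lazy) (captured); then one or more of a character in [3-7] (captured).
`findall` packs the 2 group values into a tuple for every match.

[('e56046', '53'), ('s89207', '6')]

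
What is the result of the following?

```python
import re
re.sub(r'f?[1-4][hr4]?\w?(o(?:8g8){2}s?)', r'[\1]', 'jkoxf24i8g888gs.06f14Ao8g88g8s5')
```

The pattern matches optionally a literal 'f', then a character in [1-4], then optionally one of [hr4]; then optionally a word character; then the literal 'o', then the literal '8g8' repeated 2 times, then optionally the literal 's' (captured).
`\1` in the replacement pulls in group 1's text for each match.

'jkoxf24i8g888gs.06[o8g88g8s]5'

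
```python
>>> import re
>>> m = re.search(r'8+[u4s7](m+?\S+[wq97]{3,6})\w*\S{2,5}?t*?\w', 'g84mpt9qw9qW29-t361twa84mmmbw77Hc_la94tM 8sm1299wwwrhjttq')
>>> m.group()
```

'84mpt9qw9qW29-t361twa84mmmbw77Hc_la94tM'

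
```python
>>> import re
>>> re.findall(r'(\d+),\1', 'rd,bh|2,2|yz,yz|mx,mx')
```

['2']

After group 1 captures some text, `\1` only succeeds where that same text appears again.
Scanning left to right: at [6:9] match '2,2', group 1 = '2'.
One capturing group, so `findall` returns just the captured substring from the one match — 1 in all.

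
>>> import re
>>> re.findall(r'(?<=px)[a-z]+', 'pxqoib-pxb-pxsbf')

['qoib', 'b', 'sbf']

The positive lookaround only admits positions where the adjacent text matches; those characters stay outside the span.
No capturing groups, so `findall` returns the 3 full match strings.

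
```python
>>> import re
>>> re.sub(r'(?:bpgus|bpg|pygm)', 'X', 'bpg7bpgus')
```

'X7X'

Branches in `(...|...)` are attempted left-to-right; the first branch that allows the whole pattern to succeed is taken.
Matches: at [0:3] → 'bpg'; at [4:9] → 'bpgus'.
Every occurrence is swapped for 'X'.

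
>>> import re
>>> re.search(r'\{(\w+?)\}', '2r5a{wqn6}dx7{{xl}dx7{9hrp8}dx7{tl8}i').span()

`re.search` scans for the first position where the pattern succeeds.
The match spans [4:10] → '{wqn6}'.
Captured: group 1 = 'wqn6'.

(4, 10)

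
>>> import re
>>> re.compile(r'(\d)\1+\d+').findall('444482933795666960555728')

['4']

After group 1 captures some text, `\1` only succeeds where that same text appears again.
Scanning left to right: at [0:24] match '444482933795666960555728', group 1 = '4'.
`findall` collects group 1 from the one match (1 total).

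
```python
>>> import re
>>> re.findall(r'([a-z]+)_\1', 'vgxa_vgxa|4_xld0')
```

['vgxa']

After group 1 captures some text, `\1` only succeeds where that same text appears again.
Matches: at [0:9] match 'vgxa_vgxa', group 1 = 'vgxa'.
Because there's exactly one group, `findall` drops the full match and keeps group 1 from the one hit.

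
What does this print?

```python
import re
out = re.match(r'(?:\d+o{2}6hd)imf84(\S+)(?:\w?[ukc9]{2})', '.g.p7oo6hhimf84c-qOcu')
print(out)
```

None

Pattern: one or more of a digit, then exactly 2 of a literal 'o', then the literal '6hd' (non-capturing group); then the literal 'imf', then the literal '84'; then one or more of a non-whitespace character (captured); then optionally a word character, then exactly 2 of one of [ukc9] (non-capturing group).
`re.match` only tries the pattern at the start of the string.
Here the string doesn't start with a match, so the call returns None.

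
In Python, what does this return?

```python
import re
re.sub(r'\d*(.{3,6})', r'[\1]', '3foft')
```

'[foft]'

Pattern: zero or more of a digit; then 3 to 6 of any character (captured).
Matches: at [0:5] → '3foft'.
`\1` in the replacement pulls in group 1's text for each match.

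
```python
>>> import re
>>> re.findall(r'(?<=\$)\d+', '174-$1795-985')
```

The lookaround is zero-width — it requires the adjacent text to match without consuming it, so the asserted text isn't part of the match.
Walking the string: at [5:9] → '1795'.
`findall` yields the raw match text (1 of them) because the pattern has no groups.

['1795']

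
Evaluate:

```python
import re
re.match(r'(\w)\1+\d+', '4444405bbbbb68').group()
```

A backreference is literal: `\1` must see the identical characters the first group matched.
`re.match` only tries the pattern at the start of the string.
The match spans [0:7] → '4444405'.
Captured: group 1 = '4'.

'4444405'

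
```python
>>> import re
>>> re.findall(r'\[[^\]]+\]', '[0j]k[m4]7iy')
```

['[0j]', '[m4]']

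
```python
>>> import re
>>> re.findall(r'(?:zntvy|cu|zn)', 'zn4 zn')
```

With no groups in the pattern, `findall` gives back each whole match — 2 here.

['zn', 'zn']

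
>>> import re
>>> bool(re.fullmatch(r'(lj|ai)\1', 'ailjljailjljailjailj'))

False

`re.fullmatch` is like wrapping the pattern in `^…$` (in single-line mode).
Here the pattern can't cover the whole string, so the call returns None, and `bool(None)` is False.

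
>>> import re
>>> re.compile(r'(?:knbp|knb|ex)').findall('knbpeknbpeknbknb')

['knbp', 'knbp', 'knb', 'knb']

Alternation tries branches left to right and keeps the first one that lets the overall match succeed at that position.
Scanning left to right: at [0:4] → 'knbp'; at [5:9] → 'knbp'; at [10:13] → 'knb'; at [13:16] → 'knb'.
`findall` yields the raw match text (4 of them) because the pattern has no groups.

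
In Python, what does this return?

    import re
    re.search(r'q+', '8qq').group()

The match spans [1:3] → 'qq'.

'qq'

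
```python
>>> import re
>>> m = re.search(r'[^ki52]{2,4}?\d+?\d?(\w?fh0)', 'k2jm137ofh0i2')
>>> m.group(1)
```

'ofh0'

Pattern: 2 to 4 of any character except [ki52] (lazy), then one or more of a digit (lazy), then optionally a digit; then optionally a word character, then the literal 'fh0' (captured).
`re.search` scans for the first position where the pattern succeeds.
The match spans [2:11] → 'jm137ofh0'.
Captured: group 1 = 'ofh0'.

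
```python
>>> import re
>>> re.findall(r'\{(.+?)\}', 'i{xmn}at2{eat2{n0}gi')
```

A non-greedy quantifier consumes as few characters as it can — just enough that the remainder of the pattern still matches from where it stops; whatever follows it matches normally.
Walking the string: at [1:6] match '{xmn}', group 1 = 'xmn'; at [9:18] match '{eat2{n0}', group 1 = 'eat2{n0'.
With a single group, `findall` returns only what that group captured — 2 items.

['xmn', 'eat2{n0']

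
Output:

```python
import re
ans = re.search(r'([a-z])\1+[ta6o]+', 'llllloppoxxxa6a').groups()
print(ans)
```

The match spans [0:6] → 'lllllo'.
Captured: group 1 = 'l'.

('l',)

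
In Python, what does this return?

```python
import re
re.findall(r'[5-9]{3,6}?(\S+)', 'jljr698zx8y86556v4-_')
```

Pattern: 3 to 6 of a character in [5-9] (lazy); then one or more of a non-whitespace character (captured).
Matches: at [4:20] match '698zx8y86556v4-_', group 1 = 'zx8y86556v4-_'.
`findall` collects group 1 from the one match (1 total).

['zx8y86556v4-_']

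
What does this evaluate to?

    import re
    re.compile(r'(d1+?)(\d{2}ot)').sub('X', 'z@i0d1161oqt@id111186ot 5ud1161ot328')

Pattern: a literal 'd', then one or more of a literal '1' (lazy) (captured); then exactly 2 of a digit, then the literal 'ot' (captured).
Matches: at [14:23] → 'd111186ot'; at [26:33] → 'd1161ot'.
`sub` substitutes 'X' at each match site.

'z@i0d1161oqt@iX 5uX328'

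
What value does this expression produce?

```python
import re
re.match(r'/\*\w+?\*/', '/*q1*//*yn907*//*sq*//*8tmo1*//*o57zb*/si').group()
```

'/*q1*/'

`re.match` won't scan ahead — the pattern has to work from the very first character.
The match spans [0:6] → '/*q1*/'.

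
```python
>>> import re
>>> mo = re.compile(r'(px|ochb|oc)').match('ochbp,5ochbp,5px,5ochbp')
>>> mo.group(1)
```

`|` is ordered: at each position the engine commits to the first alternative that works.
`re.match` only tries the pattern at the start of the string.
The match spans [0:4] → 'ochb'.
Captured: group 1 = 'ochb'.

'ochb'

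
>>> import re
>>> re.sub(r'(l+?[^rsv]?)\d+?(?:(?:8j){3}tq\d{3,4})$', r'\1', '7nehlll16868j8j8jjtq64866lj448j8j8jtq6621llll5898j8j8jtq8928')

'7nehlll16868j8j8jjtq64866lj448j8j8jtq6621llll'

This matches one or more of the literal 'l' (lazy), then optionally any character except [rsv] (captured); then one or more of a digit (lazy); then the literal '8j' repeated 3 times, then the literal 'tq', then 3 to 4 of a digit (non-capturing group); then anchored at the end.
Lazy quantifiers expand one character at a time until the remainder of the pattern can match.
Matches: at [41:60] → 'llll5898j8j8jtq8928'.
The replacement refers to a captured group, so each match is rewritten using its own captured text.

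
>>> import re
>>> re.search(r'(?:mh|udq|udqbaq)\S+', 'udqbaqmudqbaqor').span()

(0, 15)

The match spans [0:15] → 'udqbaqmudqbaqor'.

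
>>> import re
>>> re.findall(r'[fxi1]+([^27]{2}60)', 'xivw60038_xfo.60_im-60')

Because there's exactly one group, `findall` drops the full match and keeps group 1 from each hit.

['vw60', 'o.60', 'm-60']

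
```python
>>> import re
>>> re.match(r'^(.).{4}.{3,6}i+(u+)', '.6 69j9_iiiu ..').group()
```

`match` is anchored at position 0; if the pattern doesn't fit there, it returns None.
The match spans [0:12] → '.6 69j9_iiiu'.

'.6 69j9_iiiu'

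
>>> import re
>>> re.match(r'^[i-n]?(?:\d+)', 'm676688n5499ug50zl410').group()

'm676688'

The pattern matches anchored at the start of the string; then optionally a character in [i-n]; then one or more of a digit (non-capturing group).
`match` is anchored at position 0; if the pattern doesn't fit there, it returns None.
The match spans [0:7] → 'm676688'.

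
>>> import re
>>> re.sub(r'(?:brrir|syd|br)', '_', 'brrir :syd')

'_ :_'

Alternation isn't longest-match — the leftmost alternative that fits at this position is chosen.
Each match is replaced by '_'.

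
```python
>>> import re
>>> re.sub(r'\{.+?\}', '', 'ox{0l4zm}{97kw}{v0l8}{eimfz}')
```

'ox'

Matches: at [2:9] → '{0l4zm}'; at [9:15] → '{97kw}'; at [15:21] → '{v0l8}'; at [21:28] → '{eimfz}'.
Every occurrence is swapped for ''.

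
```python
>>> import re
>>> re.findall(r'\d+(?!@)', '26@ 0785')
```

The negative lookahead/lookbehind blocks any match where the forbidden context is present.
Since nothing is captured, `findall` lists the 2 matched substrings directly.

['2', '0785']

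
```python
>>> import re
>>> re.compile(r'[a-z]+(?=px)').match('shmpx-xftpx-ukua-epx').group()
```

'shm'

`re.match` only tries the pattern at the start of the string.
The match spans [0:3] → 'shm'.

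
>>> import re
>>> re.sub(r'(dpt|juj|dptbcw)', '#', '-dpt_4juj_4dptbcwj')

'-#_4#_4#bcwj'

Alternation isn't longest-match — the leftmost alternative that fits at this position is chosen.
`sub` substitutes '#' at each match site.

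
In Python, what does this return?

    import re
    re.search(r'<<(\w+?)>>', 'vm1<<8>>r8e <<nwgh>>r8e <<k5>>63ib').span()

The match spans [3:8] → '<<8>>'.

(3, 8)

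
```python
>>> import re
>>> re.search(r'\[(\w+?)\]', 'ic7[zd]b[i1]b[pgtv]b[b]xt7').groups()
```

The match spans [3:7] → '[zd]'.
Captured: group 1 = 'zd'.

('zd',)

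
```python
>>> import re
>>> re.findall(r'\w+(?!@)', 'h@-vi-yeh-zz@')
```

['vi', 'yeh', 'z']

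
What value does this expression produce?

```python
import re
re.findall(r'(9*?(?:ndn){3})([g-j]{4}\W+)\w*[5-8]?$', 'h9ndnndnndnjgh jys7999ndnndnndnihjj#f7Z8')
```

2 groups means the one result is a tuple of 2 captured strings — 1 here.

[('999ndnndnndn', 'ihjj#')]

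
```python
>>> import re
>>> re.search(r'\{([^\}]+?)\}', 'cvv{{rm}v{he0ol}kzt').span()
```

(3, 8)

`re.search` scans for the first position where the pattern succeeds.
The match spans [3:8] → '{{rm}'.
Captured: group 1 = '{rm'.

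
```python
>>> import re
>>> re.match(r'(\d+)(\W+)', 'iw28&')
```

This matches one or more of a digit (captured); then one or more of a non-word character (captured).
`match` is anchored at position 0; if the pattern doesn't fit there, it returns None.
Here the pattern fails at index 0, so the call returns None.

None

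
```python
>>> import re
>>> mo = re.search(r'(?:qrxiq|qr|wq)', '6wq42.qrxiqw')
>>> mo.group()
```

'wq'

`re.search` tries every starting position until one works.
The match spans [1:3] → 'wq'.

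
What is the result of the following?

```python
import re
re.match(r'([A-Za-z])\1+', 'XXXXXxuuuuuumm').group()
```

`re.match` only tries the pattern at the start of the string.
The match spans [0:5] → 'XXXXX'.

'XXXXX'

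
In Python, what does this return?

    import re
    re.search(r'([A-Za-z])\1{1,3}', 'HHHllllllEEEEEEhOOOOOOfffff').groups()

('H',)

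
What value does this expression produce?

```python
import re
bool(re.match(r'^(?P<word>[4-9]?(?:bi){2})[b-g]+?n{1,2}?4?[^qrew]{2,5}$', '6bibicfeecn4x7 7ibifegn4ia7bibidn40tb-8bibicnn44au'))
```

`re.match` won't scan ahead — the pattern has to work from the very first character.
Here the pattern fails at index 0, so the call returns None, and `bool(None)` is False.

False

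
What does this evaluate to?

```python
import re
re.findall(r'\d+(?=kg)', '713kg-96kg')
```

['713', '96']

The `(?=…)`/`(?<=…)` assertion just peeks at neighbouring text; it doesn't advance the match position.
Scanning left to right: at [0:3] → '713'; at [6:8] → '96'.
With no groups in the pattern, `findall` gives back each whole match — 2 here.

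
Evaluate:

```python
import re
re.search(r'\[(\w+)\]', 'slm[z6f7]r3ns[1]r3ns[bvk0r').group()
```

`re.search` scans for the first position where the pattern succeeds.
The match spans [3:9] → '[z6f7]'.
Captured: group 1 = 'z6f7'.

'[z6f7]'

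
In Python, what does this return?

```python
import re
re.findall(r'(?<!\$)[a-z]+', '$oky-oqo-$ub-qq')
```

The negative lookahead/lookbehind blocks any match where the forbidden context is present.
No capturing groups, so `findall` returns the 4 full match strings.

['ky', 'oqo', 'b', 'qq']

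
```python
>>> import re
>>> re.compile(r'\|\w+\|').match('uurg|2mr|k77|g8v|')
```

None

With `match`, the pattern is implicitly anchored at the beginning.
Here the pattern fails at index 0, so the call returns None.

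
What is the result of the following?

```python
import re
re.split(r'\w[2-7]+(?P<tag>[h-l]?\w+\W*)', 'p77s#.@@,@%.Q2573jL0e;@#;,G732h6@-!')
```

['', 's#.@@,@%.', '', 'jL0e;@#;,', '', 'h6@-!', '']

Pattern: a word character, then one or more of a character in [2-7]; then optionally a character in [h-l], then one or more of a word character, then zero or more of a non-word character (captured as 'tag').
Matches to split on: at [0:12] → 'p77s#.@@,@%.'; at [12:26] → 'Q2573jL0e;@#;,'; at [26:35] → 'G732h6@-!'.
With a capturing group present, the delimiter's captured portion is kept in the result list.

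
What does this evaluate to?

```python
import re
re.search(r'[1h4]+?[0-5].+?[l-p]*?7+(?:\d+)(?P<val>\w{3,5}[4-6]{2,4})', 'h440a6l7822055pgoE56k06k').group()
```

The match spans [0:20] → 'h440a6l7822055pgoE56'.

'h440a6l7822055pgoE56'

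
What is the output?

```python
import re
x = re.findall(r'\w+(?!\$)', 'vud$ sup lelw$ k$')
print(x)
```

['vu', 'sup', 'lel']

The negative lookaround is zero-width — it rules out positions where the adjacent text would match, without consuming anything.
Scanning left to right: at [0:2] → 'vu'; at [5:8] → 'sup'; at [9:12] → 'lel'.
With no groups in the pattern, `findall` gives back each whole match — 3 here.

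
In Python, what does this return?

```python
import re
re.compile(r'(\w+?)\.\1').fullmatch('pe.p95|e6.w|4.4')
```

None

`\1` has to match the exact text group 1 already captured.
`fullmatch` succeeds only if the pattern covers the string from start to end.
Here there's no way to consume every character, so the call returns None.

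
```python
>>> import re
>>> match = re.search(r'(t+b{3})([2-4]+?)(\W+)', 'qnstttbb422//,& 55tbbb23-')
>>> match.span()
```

(18, 25)

The match spans [18:25] → 'tbbb23-'.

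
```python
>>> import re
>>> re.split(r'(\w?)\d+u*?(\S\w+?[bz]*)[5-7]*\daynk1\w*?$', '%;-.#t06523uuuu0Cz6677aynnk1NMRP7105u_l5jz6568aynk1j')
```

Pattern: optionally a word character (captured); then one or more of a digit, then zero or more of a literal 'u' (lazy); then a non-whitespace character, then one or more of a word character (lazy), then zero or more of one of [bz] (captured); then zero or more of a character in [5-7], then a digit, then the literal 'ayn'; then the literal 'k1', then zero or more of a word character (lazy); then anchored at the end.
A `+?`/`*?`/`{m,n}?` starts at its minimum and grows only as far as needed for what follows to match.
Matches to split on: at [5:52] → 't06523uuuu0Cz6677aynnk1NMRP7105u_l5jz6568aynk1j'.
Because the pattern has a capturing group, `split` also inserts each captured text between the pieces.

['%;-.#', 't', 'uuuu0Cz6677aynnk1NMRP7105u_l5jz', '']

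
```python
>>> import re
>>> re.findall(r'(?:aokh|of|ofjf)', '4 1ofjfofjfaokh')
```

['of', 'of', 'aokh']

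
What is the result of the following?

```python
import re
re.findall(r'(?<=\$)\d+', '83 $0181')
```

['0181']

Because the assertion is zero-width, the text it checks is not consumed and won't appear in the result.
Walking the string: at [4:8] → '0181'.
With no groups in the pattern, `findall` gives back each whole match — 1 here.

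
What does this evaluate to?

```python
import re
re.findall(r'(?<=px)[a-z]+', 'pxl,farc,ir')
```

Because the assertion is zero-width, the text it checks is not consumed and won't appear in the result.
`findall` yields the raw match text (1 of them) because the pattern has no groups.

['l']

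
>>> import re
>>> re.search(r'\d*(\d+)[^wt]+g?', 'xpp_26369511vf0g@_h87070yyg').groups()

This matches zero or more of a digit; then one or more of a digit (captured); then one or more of any character except [wt], then optionally a literal 'g'.
`search` walks the string left to right and returns the first match it finds.
The match spans [4:27] → '26369511vf0g@_h87070yyg'.
Captured: group 1 = '1'.

('1',)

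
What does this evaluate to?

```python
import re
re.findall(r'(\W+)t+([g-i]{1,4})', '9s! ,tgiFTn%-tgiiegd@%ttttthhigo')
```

[('! ,', 'gi'), ('%-', 'gii'), ('@%', 'hhig')]

This matches one or more of a non-word character (captured); then one or more of a literal 't'; then 1 to 4 of a character in [g-i] (captured).
Walking the string: at [2:8] match '! ,tgi', groups = ('! ,', 'gi'); at [11:17] match '%-tgii', groups = ('%-', 'gii'); at [20:31] match '@%ttttthhig', groups = ('@%', 'hhig').
Multiple groups make `findall` return tuples — one 2-tuple for each match.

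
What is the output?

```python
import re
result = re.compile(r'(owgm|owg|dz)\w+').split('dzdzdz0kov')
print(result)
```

['', 'dz', '']

`re.split` interleaves the captured-group text with the surrounding fragments.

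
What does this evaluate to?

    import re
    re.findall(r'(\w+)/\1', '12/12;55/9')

`\1` has to match the exact text group 1 already captured.
Matches: at [0:5] match '12/12', group 1 = '12'.
With a single group, `findall` returns only what that group captured — 1 item.

['12']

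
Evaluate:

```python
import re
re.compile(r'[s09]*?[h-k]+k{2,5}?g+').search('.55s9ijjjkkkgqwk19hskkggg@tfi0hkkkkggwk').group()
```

's9ijjjkkkg'

This matches zero or more of one of [s09] (lazy); then one or more of a character in [h-k], then 2 to 5 of the literal 'k' (lazy), then one or more of the literal 'g'.
`re.search` tries every starting position until one works.
The match spans [3:13] → 's9ijjjkkkg'.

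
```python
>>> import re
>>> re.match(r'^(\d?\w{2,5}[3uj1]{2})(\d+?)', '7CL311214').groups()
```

('7CL311', '2')

The match spans [0:7] → '7CL3112'.
Captured: group 1 = '7CL311', group 2 = '2'.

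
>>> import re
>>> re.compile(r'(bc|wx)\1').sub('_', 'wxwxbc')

After group 1 captures some text, `\1` only succeeds where that same text appears again.
`sub` substitutes '_' at each match site.

'_bc'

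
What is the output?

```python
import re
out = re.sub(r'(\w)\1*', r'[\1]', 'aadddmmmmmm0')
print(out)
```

The backreference `\1` re-matches whatever the first group consumed, character for character.
Matches: at [0:2] → 'aa'; at [2:5] → 'ddd'; at [5:11] → 'mmmmmm'; at [11:12] → '0'.
`\1` in the replacement pulls in group 1's text for each match.

[a][d][m][0]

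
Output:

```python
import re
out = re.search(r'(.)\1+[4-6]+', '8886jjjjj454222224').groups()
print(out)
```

After group 1 captures some text, `\1` only succeeds where that same text appears again.
`search` walks the string left to right and returns the first match it finds.
The match spans [0:4] → '8886'.
Captured: group 1 = '8'.

('8',)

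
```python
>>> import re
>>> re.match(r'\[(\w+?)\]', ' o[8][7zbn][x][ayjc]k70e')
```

`re.match` won't scan ahead — the pattern has to work from the very first character.
Here the pattern fails at index 0, so the call returns None.

None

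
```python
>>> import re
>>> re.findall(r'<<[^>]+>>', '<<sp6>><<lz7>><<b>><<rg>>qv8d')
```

['<<sp6>>', '<<lz7>>', '<<b>>', '<<rg>>']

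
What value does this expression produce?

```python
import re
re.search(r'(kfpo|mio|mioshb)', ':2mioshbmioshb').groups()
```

('mio',)

Alternation tries branches left to right and keeps the first one that lets the overall match succeed at that position.
Unlike `match`, `search` isn't anchored — it looks for the pattern anywhere in the string.
The match spans [2:5] → 'mio'.
Captured: group 1 = 'mio'.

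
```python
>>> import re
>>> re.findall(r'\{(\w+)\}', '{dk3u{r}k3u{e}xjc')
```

Walking the string: at [5:8] match '{r}', group 1 = 'r'; at [11:14] match '{e}', group 1 = 'e'.
Because there's exactly one group, `findall` drops the full match and keeps group 1 from each hit.

['r', 'e']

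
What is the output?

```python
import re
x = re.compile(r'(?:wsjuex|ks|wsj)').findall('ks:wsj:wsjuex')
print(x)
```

Branches in `(...|...)` are attempted left-to-right; the first branch that allows the whole pattern to succeed is taken.
Walking the string: at [0:2] → 'ks'; at [3:6] → 'wsj'; at [7:13] → 'wsjuex'.
With no groups in the pattern, `findall` gives back each whole match — 3 here.

['ks', 'wsj', 'wsjuex']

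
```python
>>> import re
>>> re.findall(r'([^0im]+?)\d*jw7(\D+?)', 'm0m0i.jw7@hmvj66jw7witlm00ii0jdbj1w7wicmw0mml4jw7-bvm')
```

[('.', '@'), ('vj', 'w'), ('l', '-')]

The pattern matches one or more of any character except [0im] (lazy) (captured); then zero or more of a digit, then the literal 'jw7'; then one or more of a non-digit (lazy) (captured).
With the lazy modifier that quantifier settles for the fewest repetitions that let the rest of the pattern succeed (the atoms after it are unaffected and can still be greedy).
Matches: at [5:10] match '.jw7@', groups = ('.', '@'); at [12:20] match 'vj66jw7w', groups = ('vj', 'w'); at [44:50] match 'l4jw7-', groups = ('l', '-').
2 groups means each result is a tuple of 2 captured strings — 3 here.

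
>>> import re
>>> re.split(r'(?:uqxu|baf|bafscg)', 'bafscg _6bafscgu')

`|` is ordered: at each position the engine commits to the first alternative that works.
Matches to split on: at [0:3] → 'baf'; at [9:12] → 'baf'.
`split` removes every match and returns the 3 fragments in between.

['', 'scg _6', 'scgu']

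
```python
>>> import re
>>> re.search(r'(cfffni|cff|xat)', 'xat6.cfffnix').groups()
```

('xat',)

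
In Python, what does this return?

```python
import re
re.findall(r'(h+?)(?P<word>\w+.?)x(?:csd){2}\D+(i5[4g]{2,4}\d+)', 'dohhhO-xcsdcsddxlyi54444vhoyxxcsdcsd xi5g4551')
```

A `+?`/`*?`/`{m,n}?` starts at its minimum and grows only as far as needed for what follows to match.
With 3 capturing groups, `findall` returns a 3-tuple per match.

[('h', 'hhO-', 'i54444'), ('h', 'oyx', 'i5g4551')]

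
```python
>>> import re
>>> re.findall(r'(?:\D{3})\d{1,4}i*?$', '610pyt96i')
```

['pyt96i']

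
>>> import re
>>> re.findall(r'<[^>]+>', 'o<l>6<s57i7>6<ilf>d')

Since nothing is captured, `findall` lists the 3 matched substrings directly.

['<l>', '<s57i7>', '<ilf>']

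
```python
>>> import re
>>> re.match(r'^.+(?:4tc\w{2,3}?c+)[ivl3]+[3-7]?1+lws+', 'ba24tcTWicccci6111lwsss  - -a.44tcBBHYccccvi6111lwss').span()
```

(0, 23)

`re.match` won't scan ahead — the pattern has to work from the very first character.
The match spans [0:23] → 'ba24tcTWicccci6111lwsss'.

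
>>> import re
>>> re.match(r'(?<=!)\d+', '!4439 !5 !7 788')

None

The positive lookaround only admits positions where the adjacent text matches; those characters stay outside the span.
With `match`, the pattern is implicitly anchored at the beginning.
Here the pattern fails at index 0, so the call returns None.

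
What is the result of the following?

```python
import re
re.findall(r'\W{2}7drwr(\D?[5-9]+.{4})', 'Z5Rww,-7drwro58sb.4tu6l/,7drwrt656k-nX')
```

With a single group, `findall` returns only what that group captured — 2 items.

['o58sb.4', 't656k-nX']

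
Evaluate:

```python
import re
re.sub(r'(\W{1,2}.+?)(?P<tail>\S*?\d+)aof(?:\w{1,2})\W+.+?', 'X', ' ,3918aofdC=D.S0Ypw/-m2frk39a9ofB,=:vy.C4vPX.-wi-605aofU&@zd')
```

Lazy quantifiers expand one character at a time until the remainder of the pattern can match.
Every occurrence is swapped for 'X'.

'XXd'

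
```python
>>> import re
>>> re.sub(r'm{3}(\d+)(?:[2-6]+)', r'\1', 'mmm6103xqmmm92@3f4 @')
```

'610xq9@3f4 @'

This matches exactly 3 of a literal 'm'; then one or more of a digit (captured); then one or more of a character in [2-6] (non-capturing group).
Matches: at [0:7] → 'mmm6103'; at [9:14] → 'mmm92'.
The replacement refers to a captured group, so each match is rewritten using its own captured text.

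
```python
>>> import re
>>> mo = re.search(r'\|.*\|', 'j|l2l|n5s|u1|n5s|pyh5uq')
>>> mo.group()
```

The match spans [1:17] → '|l2l|n5s|u1|n5s|'.

'|l2l|n5s|u1|n5s|'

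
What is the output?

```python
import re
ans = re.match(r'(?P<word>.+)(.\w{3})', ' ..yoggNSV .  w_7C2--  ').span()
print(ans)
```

(0, 19)

This matches one or more of any character (captured as 'word'); then any character, then exactly 3 of a word character (captured).
`match` is anchored at position 0; if the pattern doesn't fit there, it returns None.
The match spans [0:19] → ' ..yoggNSV .  w_7C2'.
Captured: group 1 = ' ..yoggNSV .  w', group 2 = '_7C2'.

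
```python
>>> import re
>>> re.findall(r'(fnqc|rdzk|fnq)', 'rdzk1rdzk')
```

['rdzk', 'rdzk']

Matches: at [0:4] match 'rdzk', group 1 = 'rdzk'; at [5:9] match 'rdzk', group 1 = 'rdzk'.
One capturing group, so `findall` returns just the captured substring from each match — 2 in all.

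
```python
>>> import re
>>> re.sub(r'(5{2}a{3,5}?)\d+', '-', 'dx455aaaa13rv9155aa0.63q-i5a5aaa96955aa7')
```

'dx4-rv9155aa0.63q-i5a5aaa96955aa7'

The pattern matches exactly 2 of the literal '5', then 3 to 5 of the literal 'a' (lazy) (captured); then one or more of a digit.
Matches: at [3:11] → '55aaaa13'.
`sub` substitutes '-' at each match site.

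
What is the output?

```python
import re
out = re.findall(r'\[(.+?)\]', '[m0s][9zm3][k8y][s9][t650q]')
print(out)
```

With the lazy modifier that quantifier settles for the fewest repetitions that let the rest of the pattern succeed (the atoms after it are unaffected and can still be greedy).
Walking the string: at [0:5] match '[m0s]', group 1 = 'm0s'; at [5:11] match '[9zm3]', group 1 = '9zm3'; at [11:16] match '[k8y]', group 1 = 'k8y'; at [16:20] match '[s9]', group 1 = 's9'; at [20:27] match '[t650q]', group 1 = 't650q'.
`findall` collects group 1 from each match (5 total).

['m0s', '9zm3', 'k8y', 's9', 't650q']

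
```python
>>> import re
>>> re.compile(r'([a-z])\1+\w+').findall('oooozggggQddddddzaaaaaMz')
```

['o']

`\1` is not a pattern — it's the concrete string captured by group 1, re-applied verbatim.
`findall` collects group 1 from the one match (1 total).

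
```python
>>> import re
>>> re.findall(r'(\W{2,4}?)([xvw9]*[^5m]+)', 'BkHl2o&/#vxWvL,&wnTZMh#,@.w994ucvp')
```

This matches 2 to 4 of a non-word character (lazy) (captured); then zero or more of one of [xvw9], then one or more of any character except [5m] (captured).
Matches: at [6:34] match '&/#vxWvL,&wnTZMh#,@.w994ucvp', groups = ('&/', '#vxWvL,&wnTZMh#,@.w994ucvp').
2 groups means the one result is a tuple of 2 captured strings — 1 here.

[('&/', '#vxWvL,&wnTZMh#,@.w994ucvp')]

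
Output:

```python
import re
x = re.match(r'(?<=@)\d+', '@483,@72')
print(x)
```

None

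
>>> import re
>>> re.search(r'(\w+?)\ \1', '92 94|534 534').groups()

`\1` has to match the exact text group 1 already captured.
`re.search` tries every starting position until one works.
The match spans [6:13] → '534 534'.
Captured: group 1 = '534'.

('534',)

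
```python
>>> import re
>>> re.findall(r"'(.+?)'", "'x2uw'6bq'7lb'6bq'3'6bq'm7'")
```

Lazy quantifiers expand one character at a time until the remainder of the pattern can match.
Matches: at [0:6] match "'x2uw'", group 1 = 'x2uw'; at [9:14] match "'7lb'", group 1 = '7lb'; at [17:20] match "'3'", group 1 = '3'; at [23:27] match "'m7'", group 1 = 'm7'.
Because there's exactly one group, `findall` drops the full match and keeps group 1 from each hit.

['x2uw', '7lb', '3', 'm7']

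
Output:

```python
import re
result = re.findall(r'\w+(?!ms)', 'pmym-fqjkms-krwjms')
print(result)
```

['pmym', 'fqjkms', 'krwjms']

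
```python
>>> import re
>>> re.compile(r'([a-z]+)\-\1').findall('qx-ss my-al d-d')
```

['d']

`\1` has to match the exact text group 1 already captured.
Matches: at [12:15] match 'd-d', group 1 = 'd'.
Because there's exactly one group, `findall` drops the full match and keeps group 1 from the one hit.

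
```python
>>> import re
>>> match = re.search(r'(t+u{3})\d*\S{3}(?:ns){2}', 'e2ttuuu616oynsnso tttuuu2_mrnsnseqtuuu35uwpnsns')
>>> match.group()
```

Pattern: one or more of the literal 't', then exactly 3 of the literal 'u' (captured); then zero or more of a digit, then exactly 3 of a non-whitespace character, then the literal 'ns' repeated 2 times.
Unlike `match`, `search` isn't anchored — it looks for the pattern anywhere in the string.
The match spans [2:16] → 'ttuuu616oynsns'.
Captured: group 1 = 'ttuuu'.

'ttuuu616oynsns'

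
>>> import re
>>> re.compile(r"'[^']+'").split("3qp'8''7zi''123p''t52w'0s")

Matches to split on: at [3:6] → "'8'"; at [6:11] → "'7zi'"; at [11:17] → "'123p'"; at [17:23] → "'t52w'".
Splitting on the pattern gives 5 pieces.

['3qp', '', '', '', '0s']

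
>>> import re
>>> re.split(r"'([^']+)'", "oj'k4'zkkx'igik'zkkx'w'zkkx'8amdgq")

['oj', 'k4', 'zkkx', 'igik', 'zkkx', 'w', "zkkx'8amdgq"]

Matches to split on: at [2:6] → "'k4'"; at [10:16] → "'igik'"; at [20:23] → "'w'".
With a capturing group present, the delimiter's captured portion is kept in the result list.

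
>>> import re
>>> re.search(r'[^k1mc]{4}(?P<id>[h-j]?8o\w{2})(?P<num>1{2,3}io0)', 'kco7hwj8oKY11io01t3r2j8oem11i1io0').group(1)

The pattern matches exactly 4 of any character except [k1mc]; then optionally a character in [h-j], then the literal '8o', then exactly 2 of a word character (captured as 'id'); then 2 to 3 of the literal '1', then the literal 'io0' (captured as 'num').
Unlike `match`, `search` isn't anchored — it looks for the pattern anywhere in the string.
The match spans [2:16] → 'o7hwj8oKY11io0'.
Captured: group 1 = 'j8oKY', group 2 = '11io0'.

'j8oKY'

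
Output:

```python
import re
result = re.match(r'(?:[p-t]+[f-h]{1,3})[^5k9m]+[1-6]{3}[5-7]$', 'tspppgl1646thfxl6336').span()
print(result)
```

(0, 20)

The pattern matches one or more of a character in [p-t], then 1 to 3 of a character in [f-h] (non-capturing group); then one or more of any character except [5k9m], then exactly 3 of a character in [1-6], then a character in [5-7]; then anchored at the end.
`match` is anchored at position 0; if the pattern doesn't fit there, it returns None.
The match spans [0:20] → 'tspppgl1646thfxl6336'.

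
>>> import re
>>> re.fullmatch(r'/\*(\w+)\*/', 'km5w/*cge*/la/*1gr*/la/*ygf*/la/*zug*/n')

`re.fullmatch` is like wrapping the pattern in `^…$` (in single-line mode).
Here the string isn't matched end-to-end, so the call returns None.

None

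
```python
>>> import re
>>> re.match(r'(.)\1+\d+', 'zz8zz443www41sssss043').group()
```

`\1` has to match the exact text group 1 already captured.
`re.match` only tries the pattern at the start of the string.
The match spans [0:3] → 'zz8'.
Captured: group 1 = 'z'.

'zz8'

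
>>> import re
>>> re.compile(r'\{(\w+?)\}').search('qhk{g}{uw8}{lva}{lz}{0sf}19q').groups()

The match spans [3:6] → '{g}'.
Captured: group 1 = 'g'.

('g',)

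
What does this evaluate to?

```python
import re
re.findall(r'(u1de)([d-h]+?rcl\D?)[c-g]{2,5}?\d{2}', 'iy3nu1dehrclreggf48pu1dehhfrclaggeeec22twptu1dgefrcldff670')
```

This matches the literal 'u1', then the literal 'de' (captured); then one or more of a character in [d-h] (lazy), then the literal 'rcl', then optionally a non-digit (captured); then 2 to 5 of a character in [c-g] (lazy), then exactly 2 of a digit.
2 groups means the one result is a tuple of 2 captured strings — 1 here.

[('u1de', 'hrclr')]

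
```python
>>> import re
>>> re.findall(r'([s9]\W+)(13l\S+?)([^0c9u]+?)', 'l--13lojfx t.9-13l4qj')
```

The pattern matches one of [s9], then one or more of a non-word character (captured); then the literal '13l', then one or more of a non-whitespace character (lazy) (captured); then one or more of any character except [0c9u] (lazy) (captured).
Scanning left to right: at [13:20] match '9-13l4q', groups = ('9-', '13l4', 'q').
With 3 capturing groups, `findall` returns a 3-tuple per match.

[('9-', '13l4', 'q')]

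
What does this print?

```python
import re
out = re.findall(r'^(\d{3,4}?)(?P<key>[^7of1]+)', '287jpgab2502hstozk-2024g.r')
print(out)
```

[('287', 'jpgab2502hst')]

This matches anchored at the start of the string; then 3 to 4 of a digit (lazy) (captured); then one or more of any character except [7of1] (captured as 'key').
Walking the string: at [0:15] match '287jpgab2502hst', groups = ('287', 'jpgab2502hst').
2 groups means the one result is a tuple of 2 captured strings — 1 here.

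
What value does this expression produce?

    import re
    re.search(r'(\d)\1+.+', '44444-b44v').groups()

('4',)

The match spans [0:10] → '44444-b44v'.
Captured: group 1 = '4'.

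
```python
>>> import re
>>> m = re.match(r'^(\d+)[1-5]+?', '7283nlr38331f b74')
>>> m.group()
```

'7283'

`re.match` won't scan ahead — the pattern has to work from the very first character.
The match spans [0:4] → '7283'.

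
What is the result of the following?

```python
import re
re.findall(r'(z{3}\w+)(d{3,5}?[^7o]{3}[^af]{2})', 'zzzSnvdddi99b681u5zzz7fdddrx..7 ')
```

This matches exactly 3 of the literal 'z', then one or more of a word character (captured); then 3 to 5 of the literal 'd' (lazy), then exactly 3 of any character except [7o], then exactly 2 of any character except [af] (captured).
Walking the string: at [0:31] match 'zzzSnvdddi99b681u5zzz7fdddrx..7', groups = ('zzzSnvdddi99b681u5zzz7f', 'dddrx..7').
Multiple groups make `findall` return tuples — one 2-tuple for the one match.

[('zzzSnvdddi99b681u5zzz7f', 'dddrx..7')]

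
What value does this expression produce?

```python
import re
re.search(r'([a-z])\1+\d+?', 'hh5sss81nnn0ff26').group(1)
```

'h'

A backreference is literal: `\1` must see the identical characters the first group matched.
`re.search` scans for the first position where the pattern succeeds.
The match spans [0:3] → 'hh5'.
Captured: group 1 = 'h'.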